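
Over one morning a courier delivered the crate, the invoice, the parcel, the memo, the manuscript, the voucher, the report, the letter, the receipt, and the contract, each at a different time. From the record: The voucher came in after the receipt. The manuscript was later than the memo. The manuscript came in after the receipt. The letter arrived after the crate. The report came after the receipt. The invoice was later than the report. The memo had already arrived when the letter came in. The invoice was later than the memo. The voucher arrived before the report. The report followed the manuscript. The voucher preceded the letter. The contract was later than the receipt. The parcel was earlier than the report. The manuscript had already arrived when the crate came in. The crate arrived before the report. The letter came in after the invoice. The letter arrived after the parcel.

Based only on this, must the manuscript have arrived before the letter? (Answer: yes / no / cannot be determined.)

Chain the constraints: the manuscript → the crate → the letter. Each link is directly stated, so the manuscript comes before the letter.

yes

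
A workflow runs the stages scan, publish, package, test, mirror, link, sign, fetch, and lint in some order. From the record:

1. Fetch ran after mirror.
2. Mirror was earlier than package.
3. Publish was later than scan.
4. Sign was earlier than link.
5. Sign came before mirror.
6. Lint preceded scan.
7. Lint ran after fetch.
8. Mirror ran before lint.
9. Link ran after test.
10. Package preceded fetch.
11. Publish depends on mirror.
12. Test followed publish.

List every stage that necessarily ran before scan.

Directly stated before scan: lint.
Fetch reaches scan via fetch → lint → scan.
Mirror reaches scan via mirror → lint → scan.
Package reaches scan via package → fetch → lint → scan.
Likewise sign reaches scan by chaining the stated constraints.
No chain forces link (or any of the others) ahead of scan.

fetch, lint, mirror, package, sign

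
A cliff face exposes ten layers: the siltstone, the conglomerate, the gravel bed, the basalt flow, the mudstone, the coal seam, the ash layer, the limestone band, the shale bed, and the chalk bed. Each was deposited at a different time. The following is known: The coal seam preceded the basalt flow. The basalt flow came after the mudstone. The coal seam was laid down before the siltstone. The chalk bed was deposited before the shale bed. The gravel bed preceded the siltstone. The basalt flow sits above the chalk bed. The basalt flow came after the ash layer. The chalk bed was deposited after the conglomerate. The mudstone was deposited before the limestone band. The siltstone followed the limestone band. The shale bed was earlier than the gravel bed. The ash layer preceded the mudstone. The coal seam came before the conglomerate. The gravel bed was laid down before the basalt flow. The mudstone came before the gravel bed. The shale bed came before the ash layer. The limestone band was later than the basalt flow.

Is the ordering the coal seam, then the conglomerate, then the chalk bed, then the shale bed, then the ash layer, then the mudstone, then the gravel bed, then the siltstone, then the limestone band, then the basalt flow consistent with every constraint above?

The constraints require the limestone band before the siltstone, but in the proposed sequence the siltstone appears ahead of the limestone band. That one violation is enough.

no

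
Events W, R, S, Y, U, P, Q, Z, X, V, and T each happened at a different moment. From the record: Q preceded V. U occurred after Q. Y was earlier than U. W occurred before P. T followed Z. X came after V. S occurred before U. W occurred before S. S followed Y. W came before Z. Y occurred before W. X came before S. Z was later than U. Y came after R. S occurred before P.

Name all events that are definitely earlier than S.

Directly stated before S: W, X, and Y.
Q reaches S via Q → V → X → S.
R reaches S via R → Y → S.
V reaches S via V → X → S.
No chain forces U (or any of the others) ahead of S.

Q, R, V, W, X, Y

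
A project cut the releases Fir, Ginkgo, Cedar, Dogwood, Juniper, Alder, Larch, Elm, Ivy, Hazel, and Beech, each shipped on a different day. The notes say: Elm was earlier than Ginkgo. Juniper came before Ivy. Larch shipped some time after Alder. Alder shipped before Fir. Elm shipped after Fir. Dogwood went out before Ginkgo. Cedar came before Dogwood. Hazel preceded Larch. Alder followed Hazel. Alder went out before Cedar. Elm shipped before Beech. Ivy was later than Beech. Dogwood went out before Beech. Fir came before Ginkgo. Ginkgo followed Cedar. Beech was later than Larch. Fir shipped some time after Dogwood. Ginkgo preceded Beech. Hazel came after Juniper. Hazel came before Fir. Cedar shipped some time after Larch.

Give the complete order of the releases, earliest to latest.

Juniper, Hazel, Alder, Larch, Cedar, Dogwood, Fir, Elm, Ginkgo, Beech, Ivy

The constraints fix every adjacent pair, so only one ordering works:
Juniper → Hazel → Alder → Larch → Cedar → Dogwood → Fir → Elm → Ginkgo → Beech → Ivy.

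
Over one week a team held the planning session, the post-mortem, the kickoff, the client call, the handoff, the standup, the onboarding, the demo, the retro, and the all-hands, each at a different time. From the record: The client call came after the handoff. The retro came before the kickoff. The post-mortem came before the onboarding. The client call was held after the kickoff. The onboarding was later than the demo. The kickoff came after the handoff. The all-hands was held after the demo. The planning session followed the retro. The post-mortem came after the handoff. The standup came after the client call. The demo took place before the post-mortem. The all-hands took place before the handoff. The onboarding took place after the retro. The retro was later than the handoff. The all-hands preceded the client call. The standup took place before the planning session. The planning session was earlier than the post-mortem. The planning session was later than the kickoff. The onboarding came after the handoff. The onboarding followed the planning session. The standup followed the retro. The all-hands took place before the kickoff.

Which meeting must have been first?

the demo

The demo has a chain of constraints placing it before every other meeting, so the demo must be first.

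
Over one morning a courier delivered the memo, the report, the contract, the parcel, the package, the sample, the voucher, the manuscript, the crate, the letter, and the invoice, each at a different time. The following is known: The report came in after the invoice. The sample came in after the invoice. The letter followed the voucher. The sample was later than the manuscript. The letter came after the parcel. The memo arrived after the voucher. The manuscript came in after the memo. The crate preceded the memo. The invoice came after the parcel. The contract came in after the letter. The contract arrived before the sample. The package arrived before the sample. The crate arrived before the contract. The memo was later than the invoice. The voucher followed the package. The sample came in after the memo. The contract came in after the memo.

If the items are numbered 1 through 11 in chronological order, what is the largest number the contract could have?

The contract must come before the sample — 1 item forced after it.
Everything else can be placed before the contract in some valid order, so the contract can sit as late as position 11 − 1 = 10.

10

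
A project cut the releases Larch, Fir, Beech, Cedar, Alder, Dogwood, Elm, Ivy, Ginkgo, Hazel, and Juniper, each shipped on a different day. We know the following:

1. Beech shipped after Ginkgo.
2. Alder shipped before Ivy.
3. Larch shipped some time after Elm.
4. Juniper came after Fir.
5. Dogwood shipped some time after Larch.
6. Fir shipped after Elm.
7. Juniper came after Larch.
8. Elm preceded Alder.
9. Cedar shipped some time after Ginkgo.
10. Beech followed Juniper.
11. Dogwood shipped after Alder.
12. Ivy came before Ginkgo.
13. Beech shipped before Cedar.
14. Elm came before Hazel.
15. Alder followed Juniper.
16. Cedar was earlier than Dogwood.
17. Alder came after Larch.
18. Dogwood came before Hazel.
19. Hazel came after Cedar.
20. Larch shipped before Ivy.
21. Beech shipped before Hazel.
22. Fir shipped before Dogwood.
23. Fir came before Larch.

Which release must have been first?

Elm has a chain of constraints placing it before every other release, so Elm must be first.

Elm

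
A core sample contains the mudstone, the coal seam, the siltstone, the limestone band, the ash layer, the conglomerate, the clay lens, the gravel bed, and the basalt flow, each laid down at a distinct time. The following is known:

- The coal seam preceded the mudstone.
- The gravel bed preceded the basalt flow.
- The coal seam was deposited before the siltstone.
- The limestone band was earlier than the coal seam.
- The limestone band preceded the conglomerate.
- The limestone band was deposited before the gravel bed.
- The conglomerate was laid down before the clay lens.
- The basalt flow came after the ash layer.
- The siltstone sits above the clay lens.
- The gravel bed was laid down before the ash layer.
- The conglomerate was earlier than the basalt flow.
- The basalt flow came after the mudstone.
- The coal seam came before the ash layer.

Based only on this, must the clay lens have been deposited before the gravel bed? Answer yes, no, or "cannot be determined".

No chain of stated constraints runs from the clay lens to the gravel bed, and none runs from the gravel bed to the clay lens either.
So the relative order of the clay lens and the gravel bed is not fixed by the given facts.

cannot be determined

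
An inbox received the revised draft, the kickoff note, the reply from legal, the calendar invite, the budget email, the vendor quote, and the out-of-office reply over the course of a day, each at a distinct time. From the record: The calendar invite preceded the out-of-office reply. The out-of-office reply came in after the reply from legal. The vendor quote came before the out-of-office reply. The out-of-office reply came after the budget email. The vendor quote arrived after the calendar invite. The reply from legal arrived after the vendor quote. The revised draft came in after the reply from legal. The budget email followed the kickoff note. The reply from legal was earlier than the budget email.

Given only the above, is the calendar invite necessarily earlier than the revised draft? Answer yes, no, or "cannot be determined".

yes

Chain the constraints: the calendar invite → the vendor quote → the reply from legal → the revised draft. Each link is directly stated, so the calendar invite comes before the revised draft.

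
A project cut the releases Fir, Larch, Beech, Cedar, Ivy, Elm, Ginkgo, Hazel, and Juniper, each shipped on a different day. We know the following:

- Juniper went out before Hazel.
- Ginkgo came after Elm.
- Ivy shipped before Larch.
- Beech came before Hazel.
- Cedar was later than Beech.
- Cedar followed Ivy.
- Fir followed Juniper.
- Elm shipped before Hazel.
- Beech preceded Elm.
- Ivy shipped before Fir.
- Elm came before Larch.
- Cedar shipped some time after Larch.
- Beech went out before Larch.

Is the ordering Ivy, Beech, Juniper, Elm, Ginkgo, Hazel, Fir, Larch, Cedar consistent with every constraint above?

Check each stated constraint against the proposed order — e.g. Beech is ahead of Cedar; Ivy is ahead of Cedar. Every pair is in the required order; nothing is violated.

yes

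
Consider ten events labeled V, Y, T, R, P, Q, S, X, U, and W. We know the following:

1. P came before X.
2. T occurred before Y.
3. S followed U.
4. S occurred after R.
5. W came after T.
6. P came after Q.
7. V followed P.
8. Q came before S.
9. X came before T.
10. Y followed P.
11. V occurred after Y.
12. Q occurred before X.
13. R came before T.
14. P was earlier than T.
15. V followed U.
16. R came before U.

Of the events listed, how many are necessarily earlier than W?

Directly stated before W: T.
P reaches W via P → T → W.
Q reaches W via Q → P → T → W.
R reaches W via R → T → W.
Likewise X reaches W by chaining the stated constraints.
No chain forces Y (or any of the others) ahead of W.
That's P, Q, R, T, and X — 5 in all.

5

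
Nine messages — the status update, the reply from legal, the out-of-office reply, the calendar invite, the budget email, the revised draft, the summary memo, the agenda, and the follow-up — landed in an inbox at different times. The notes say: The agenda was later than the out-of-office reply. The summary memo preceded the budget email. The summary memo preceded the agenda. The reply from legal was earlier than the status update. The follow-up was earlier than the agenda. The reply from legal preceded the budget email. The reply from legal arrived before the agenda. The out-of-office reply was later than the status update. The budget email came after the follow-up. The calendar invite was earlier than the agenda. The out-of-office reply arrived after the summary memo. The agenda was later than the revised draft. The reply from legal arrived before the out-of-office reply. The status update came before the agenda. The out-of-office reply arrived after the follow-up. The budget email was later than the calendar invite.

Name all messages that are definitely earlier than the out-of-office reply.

Directly stated before the out-of-office reply: the follow-up, the reply from legal, the status update, and the summary memo.

the follow-up, the reply from legal, the status update, the summary memo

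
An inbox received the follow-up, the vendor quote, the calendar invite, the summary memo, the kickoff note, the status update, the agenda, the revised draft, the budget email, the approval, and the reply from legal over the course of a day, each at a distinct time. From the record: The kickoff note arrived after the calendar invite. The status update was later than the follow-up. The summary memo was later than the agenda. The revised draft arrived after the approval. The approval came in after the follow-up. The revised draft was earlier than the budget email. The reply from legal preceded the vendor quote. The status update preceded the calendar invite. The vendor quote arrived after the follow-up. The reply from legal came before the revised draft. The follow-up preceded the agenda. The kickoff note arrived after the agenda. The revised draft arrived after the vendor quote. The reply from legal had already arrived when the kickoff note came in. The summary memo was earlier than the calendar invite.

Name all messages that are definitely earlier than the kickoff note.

the agenda, the calendar invite, the follow-up, the reply from legal, the status update, the summary memo

Directly stated before the kickoff note: the agenda, the calendar invite, and the reply from legal.
The follow-up reaches the kickoff note via the follow-up → the agenda → the kickoff note.
The status update reaches the kickoff note via the status update → the calendar invite → the kickoff note.
The summary memo reaches the kickoff note via the summary memo → the calendar invite → the kickoff note.
No chain forces the approval (or any of the others) ahead of the kickoff note.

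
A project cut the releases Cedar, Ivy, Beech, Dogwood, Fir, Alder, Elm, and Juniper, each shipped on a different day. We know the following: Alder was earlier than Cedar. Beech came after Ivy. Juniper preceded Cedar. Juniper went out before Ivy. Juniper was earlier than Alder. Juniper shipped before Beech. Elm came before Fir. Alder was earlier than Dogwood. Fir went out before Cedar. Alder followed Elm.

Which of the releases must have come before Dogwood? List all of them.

Directly stated before Dogwood: Alder.
Elm reaches Dogwood via Elm → Alder → Dogwood.
Juniper reaches Dogwood via Juniper → Alder → Dogwood.
No chain forces Beech (or any of the others) ahead of Dogwood.

Alder, Elm, Juniper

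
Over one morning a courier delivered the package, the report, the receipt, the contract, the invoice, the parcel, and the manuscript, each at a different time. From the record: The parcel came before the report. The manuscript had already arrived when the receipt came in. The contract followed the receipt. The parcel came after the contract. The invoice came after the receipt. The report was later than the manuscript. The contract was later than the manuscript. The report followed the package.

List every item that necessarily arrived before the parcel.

Directly stated before the parcel: the contract.
The manuscript reaches the parcel via the manuscript → the contract → the parcel.
The receipt reaches the parcel via the receipt → the contract → the parcel.

the contract, the manuscript, the receipt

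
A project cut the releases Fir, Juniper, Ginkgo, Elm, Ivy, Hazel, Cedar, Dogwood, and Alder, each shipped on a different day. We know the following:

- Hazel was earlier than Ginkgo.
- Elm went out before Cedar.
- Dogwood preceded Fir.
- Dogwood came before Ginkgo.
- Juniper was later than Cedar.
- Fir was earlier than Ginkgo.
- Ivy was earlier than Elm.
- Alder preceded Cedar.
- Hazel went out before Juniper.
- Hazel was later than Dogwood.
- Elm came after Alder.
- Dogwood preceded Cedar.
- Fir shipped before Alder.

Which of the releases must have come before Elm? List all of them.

Directly stated before Elm: Alder and Ivy.
Dogwood reaches Elm via Dogwood → Fir → Alder → Elm.
Fir reaches Elm via Fir → Alder → Elm.

Alder, Dogwood, Fir, Ivy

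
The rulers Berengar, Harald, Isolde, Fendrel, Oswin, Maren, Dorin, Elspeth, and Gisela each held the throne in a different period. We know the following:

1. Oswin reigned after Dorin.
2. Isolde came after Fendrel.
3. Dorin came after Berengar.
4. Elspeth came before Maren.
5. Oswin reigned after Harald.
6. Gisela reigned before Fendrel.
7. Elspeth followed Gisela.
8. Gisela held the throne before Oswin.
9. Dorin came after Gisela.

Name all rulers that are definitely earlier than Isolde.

Fendrel, Gisela

Directly stated before Isolde: Fendrel.
Gisela reaches Isolde via Gisela → Fendrel → Isolde.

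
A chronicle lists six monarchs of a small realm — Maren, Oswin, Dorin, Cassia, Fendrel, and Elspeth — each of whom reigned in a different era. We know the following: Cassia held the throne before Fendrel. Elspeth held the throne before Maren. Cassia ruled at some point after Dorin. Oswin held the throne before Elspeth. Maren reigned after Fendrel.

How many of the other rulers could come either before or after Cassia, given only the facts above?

Forced before Cassia: Dorin; forced after Cassia: Fendrel and Maren.
That leaves Elspeth and Oswin with no forced order relative to Cassia — 2.

2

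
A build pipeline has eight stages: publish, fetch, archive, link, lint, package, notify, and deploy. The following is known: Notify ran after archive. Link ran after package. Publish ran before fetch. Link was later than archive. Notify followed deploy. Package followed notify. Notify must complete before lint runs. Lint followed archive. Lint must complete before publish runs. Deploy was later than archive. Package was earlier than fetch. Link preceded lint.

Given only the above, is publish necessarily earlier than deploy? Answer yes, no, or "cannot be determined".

no

Tracing the constraints gives deploy → notify → lint → publish, so deploy must come before publish.
That means publish cannot be before deploy.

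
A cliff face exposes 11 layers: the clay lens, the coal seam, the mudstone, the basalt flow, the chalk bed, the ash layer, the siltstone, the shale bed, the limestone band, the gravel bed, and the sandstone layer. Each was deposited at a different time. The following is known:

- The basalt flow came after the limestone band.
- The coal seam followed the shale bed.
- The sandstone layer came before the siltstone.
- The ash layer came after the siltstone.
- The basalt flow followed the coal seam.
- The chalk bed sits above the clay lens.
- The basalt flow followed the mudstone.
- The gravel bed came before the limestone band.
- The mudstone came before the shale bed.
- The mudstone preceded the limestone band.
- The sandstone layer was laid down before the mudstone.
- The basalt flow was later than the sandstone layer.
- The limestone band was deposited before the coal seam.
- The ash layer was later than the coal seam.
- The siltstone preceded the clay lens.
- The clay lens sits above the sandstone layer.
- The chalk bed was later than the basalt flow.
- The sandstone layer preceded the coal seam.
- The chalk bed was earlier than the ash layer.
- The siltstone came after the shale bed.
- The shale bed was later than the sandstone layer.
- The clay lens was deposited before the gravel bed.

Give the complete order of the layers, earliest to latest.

the sandstone layer, the mudstone, the shale bed, the siltstone, the clay lens, the gravel bed, the limestone band, the coal seam, the basalt flow, the chalk bed, the ash layer

The constraints fix every adjacent pair, so only one ordering works:
the sandstone layer → the mudstone → the shale bed → the siltstone → the clay lens → the gravel bed → the limestone band → the coal seam → the basalt flow → the chalk bed → the ash layer.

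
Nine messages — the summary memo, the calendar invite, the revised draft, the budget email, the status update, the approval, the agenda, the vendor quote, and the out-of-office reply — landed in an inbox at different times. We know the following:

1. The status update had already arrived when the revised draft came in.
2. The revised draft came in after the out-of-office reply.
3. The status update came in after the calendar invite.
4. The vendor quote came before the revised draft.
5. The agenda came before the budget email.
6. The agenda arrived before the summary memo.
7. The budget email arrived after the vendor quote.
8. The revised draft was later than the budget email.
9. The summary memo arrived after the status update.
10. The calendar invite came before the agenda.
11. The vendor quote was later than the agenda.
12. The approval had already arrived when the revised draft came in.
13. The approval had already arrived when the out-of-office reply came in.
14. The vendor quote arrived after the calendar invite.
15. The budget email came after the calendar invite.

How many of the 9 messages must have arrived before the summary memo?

Directly stated before the summary memo: the agenda and the status update.
The calendar invite reaches the summary memo via the calendar invite → the agenda → the summary memo.
No chain forces the revised draft (or any of the others) ahead of the summary memo.
That's the agenda, the calendar invite, and the status update — 3 in all.

3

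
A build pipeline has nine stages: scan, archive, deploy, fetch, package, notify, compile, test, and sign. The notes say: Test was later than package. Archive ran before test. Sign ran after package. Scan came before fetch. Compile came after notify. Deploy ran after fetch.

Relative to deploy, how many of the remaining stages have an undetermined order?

6

Forced before deploy: fetch and scan.
That leaves archive, compile, notify, package, sign, and test with no forced order relative to deploy — 6.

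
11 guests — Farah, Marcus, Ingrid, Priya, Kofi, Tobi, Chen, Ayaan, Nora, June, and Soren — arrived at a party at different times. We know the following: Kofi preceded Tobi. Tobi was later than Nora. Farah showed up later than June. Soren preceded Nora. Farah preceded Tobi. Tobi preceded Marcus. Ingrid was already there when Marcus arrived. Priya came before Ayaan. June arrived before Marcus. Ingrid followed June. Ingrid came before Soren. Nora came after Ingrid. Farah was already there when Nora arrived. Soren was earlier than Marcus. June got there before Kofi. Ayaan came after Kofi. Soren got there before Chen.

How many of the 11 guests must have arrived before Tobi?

Directly stated before Tobi: Farah, Kofi, and Nora.
Ingrid reaches Tobi via Ingrid → Nora → Tobi.
June reaches Tobi via June → Farah → Tobi.
Soren reaches Tobi via Soren → Nora → Tobi.
No chain forces Ayaan (or any of the others) ahead of Tobi.
That's Farah, Ingrid, June, Kofi, Nora, and Soren — 6 in all.

6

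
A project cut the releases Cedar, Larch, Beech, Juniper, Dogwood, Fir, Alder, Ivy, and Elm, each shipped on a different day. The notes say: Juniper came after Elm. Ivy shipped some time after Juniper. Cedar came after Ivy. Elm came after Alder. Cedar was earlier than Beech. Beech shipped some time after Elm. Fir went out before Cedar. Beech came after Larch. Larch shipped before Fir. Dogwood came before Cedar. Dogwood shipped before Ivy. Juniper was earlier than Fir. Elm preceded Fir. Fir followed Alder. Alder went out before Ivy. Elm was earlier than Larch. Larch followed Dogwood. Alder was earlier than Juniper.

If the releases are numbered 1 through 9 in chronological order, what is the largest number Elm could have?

3

Elm must come before Beech, Cedar, Fir, Ivy, Juniper, and Larch — 6 releases forced after it.
Everything else can be placed before Elm in some valid order, so Elm can sit as late as position 9 − 6 = 3.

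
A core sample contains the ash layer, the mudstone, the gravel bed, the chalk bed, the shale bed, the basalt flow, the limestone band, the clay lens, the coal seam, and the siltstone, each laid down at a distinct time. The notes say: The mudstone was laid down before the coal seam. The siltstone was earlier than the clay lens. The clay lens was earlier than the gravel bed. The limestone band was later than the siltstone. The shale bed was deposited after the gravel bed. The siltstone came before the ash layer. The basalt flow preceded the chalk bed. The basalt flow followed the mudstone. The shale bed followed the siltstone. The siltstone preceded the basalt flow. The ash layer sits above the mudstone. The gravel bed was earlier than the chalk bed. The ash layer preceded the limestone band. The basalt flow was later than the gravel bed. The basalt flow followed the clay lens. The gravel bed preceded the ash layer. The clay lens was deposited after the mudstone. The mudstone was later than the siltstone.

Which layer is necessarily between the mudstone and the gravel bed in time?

the clay lens

Tracing the constraints gives the mudstone → the clay lens → the gravel bed, so the clay lens sits after the mudstone and before the gravel bed.
No other layer is forced both after the mudstone and before the gravel bed.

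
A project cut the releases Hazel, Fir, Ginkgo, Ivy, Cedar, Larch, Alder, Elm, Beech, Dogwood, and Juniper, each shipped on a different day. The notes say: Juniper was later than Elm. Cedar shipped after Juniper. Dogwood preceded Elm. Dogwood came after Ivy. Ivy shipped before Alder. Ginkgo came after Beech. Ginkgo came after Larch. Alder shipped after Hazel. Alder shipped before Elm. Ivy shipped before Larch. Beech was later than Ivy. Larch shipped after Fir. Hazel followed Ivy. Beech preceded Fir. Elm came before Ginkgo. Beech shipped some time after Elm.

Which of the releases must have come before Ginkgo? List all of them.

Directly stated before Ginkgo: Beech, Elm, and Larch.
Alder reaches Ginkgo via Alder → Elm → Ginkgo.
Dogwood reaches Ginkgo via Dogwood → Elm → Ginkgo.
Fir reaches Ginkgo via Fir → Larch → Ginkgo.
Likewise Hazel and Ivy each reach Ginkgo by chaining the stated constraints.
No chain forces Juniper (or any of the others) ahead of Ginkgo.

Alder, Beech, Dogwood, Elm, Fir, Hazel, Ivy, Larch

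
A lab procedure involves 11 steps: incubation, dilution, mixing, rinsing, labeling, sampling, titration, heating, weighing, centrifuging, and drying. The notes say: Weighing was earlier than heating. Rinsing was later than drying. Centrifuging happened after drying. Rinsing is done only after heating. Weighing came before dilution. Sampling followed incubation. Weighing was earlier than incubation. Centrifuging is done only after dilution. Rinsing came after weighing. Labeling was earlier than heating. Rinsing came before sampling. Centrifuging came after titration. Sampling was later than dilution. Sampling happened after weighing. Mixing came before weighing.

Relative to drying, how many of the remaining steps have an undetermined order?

Forced after drying: centrifuging, rinsing, and sampling.
That leaves dilution, heating, incubation, labeling, mixing, titration, and weighing with no forced order relative to drying — 7.

7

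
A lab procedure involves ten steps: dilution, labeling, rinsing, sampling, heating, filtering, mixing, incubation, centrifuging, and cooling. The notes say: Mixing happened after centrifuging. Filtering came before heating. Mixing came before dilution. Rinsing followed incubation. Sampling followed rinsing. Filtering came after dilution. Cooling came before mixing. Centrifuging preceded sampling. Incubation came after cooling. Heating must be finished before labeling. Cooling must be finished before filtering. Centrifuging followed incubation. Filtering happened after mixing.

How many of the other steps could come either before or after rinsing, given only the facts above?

6

Forced before rinsing: cooling and incubation; forced after rinsing: sampling.
That leaves centrifuging, dilution, filtering, heating, labeling, and mixing with no forced order relative to rinsing — 6.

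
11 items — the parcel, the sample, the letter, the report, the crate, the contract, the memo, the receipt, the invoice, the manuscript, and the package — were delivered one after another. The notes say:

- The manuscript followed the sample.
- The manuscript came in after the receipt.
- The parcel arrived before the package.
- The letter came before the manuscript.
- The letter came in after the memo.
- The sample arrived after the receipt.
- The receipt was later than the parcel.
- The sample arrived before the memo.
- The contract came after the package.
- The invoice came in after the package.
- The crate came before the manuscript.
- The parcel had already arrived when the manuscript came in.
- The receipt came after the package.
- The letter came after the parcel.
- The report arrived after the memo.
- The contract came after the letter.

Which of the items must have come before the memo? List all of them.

the package, the parcel, the receipt, the sample

Directly stated before the memo: the sample.
The package reaches the memo via the package → the receipt → the sample → the memo.
The parcel reaches the memo via the parcel → the receipt → the sample → the memo.
The receipt reaches the memo via the receipt → the sample → the memo.
No chain forces the contract (or any of the others) ahead of the memo.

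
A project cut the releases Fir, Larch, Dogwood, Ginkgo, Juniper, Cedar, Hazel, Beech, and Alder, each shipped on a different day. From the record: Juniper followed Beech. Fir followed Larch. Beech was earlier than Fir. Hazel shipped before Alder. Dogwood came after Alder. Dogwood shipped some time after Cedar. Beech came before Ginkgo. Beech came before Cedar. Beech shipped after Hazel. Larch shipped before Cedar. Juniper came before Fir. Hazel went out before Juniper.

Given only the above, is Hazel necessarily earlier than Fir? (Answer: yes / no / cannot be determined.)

yes

Chain the constraints: Hazel → Juniper → Fir. Each link is directly stated, so Hazel comes before Fir.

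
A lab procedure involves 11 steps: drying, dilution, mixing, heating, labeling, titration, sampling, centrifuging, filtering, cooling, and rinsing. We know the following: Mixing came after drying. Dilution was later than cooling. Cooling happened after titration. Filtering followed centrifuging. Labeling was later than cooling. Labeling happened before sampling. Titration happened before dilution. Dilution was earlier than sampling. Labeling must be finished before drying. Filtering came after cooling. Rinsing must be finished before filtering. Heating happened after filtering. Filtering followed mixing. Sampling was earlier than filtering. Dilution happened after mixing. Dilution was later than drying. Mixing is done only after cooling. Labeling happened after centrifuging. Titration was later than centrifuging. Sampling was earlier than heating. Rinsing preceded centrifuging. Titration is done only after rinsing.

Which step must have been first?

rinsing

Rinsing has a chain of constraints placing it before every other step, so rinsing must be first.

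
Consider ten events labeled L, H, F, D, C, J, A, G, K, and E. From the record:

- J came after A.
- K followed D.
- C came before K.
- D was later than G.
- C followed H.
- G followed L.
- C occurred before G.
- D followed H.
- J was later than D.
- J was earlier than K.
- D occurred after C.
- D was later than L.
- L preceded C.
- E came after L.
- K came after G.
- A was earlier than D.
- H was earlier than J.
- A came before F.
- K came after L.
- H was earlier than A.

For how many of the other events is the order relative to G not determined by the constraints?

3

Forced before G: C, H, and L; forced after G: D, J, and K.
That leaves A, E, and F with no forced order relative to G — 3.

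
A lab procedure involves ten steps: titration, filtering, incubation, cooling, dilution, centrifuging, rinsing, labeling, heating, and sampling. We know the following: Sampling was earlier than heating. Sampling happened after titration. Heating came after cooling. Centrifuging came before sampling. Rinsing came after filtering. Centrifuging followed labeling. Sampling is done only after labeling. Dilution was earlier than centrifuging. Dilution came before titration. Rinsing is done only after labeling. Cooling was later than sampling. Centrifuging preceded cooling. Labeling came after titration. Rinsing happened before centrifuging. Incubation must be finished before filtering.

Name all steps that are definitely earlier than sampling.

Directly stated before sampling: centrifuging, labeling, and titration.
Dilution reaches sampling via dilution → centrifuging → sampling.
Filtering reaches sampling via filtering → rinsing → centrifuging → sampling.
Incubation reaches sampling via incubation → filtering → rinsing → centrifuging → sampling.
Likewise rinsing reaches sampling by chaining the stated constraints.

centrifuging, dilution, filtering, incubation, labeling, rinsing, titration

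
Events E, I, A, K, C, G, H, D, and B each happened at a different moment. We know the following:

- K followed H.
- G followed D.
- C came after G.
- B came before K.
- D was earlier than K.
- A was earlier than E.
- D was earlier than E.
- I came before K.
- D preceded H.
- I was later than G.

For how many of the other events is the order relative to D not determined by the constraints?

Forced after D: C, E, G, H, I, and K.
That leaves A and B with no forced order relative to D — 2.

2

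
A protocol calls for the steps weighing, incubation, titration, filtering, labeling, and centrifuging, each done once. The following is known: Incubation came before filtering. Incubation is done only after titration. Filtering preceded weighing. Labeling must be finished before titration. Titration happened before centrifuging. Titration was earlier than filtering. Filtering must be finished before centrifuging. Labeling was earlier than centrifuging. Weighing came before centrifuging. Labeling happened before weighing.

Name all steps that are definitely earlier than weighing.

filtering, incubation, labeling, titration

Directly stated before weighing: filtering and labeling.
Incubation reaches weighing via incubation → filtering → weighing.
Titration reaches weighing via titration → filtering → weighing.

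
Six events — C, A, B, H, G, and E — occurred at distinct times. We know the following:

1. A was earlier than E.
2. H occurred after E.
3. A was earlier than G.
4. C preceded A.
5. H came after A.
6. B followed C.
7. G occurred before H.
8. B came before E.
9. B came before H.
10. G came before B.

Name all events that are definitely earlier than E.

A, B, C, G

Directly stated before E: A and B.
C reaches E via C → A → E.
G reaches E via G → B → E.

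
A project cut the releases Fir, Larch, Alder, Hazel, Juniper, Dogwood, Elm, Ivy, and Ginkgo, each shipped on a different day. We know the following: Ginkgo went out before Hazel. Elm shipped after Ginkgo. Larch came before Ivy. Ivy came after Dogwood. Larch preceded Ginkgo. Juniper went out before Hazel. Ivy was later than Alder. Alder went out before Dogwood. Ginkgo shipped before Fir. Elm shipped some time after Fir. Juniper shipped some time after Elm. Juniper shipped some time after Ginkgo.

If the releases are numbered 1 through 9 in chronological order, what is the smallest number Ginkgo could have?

Larch must come before Ginkgo — 1 forced predecessor.
Nothing else is forced ahead of Ginkgo, so its earliest slot is position 1 + 1 = 2.

2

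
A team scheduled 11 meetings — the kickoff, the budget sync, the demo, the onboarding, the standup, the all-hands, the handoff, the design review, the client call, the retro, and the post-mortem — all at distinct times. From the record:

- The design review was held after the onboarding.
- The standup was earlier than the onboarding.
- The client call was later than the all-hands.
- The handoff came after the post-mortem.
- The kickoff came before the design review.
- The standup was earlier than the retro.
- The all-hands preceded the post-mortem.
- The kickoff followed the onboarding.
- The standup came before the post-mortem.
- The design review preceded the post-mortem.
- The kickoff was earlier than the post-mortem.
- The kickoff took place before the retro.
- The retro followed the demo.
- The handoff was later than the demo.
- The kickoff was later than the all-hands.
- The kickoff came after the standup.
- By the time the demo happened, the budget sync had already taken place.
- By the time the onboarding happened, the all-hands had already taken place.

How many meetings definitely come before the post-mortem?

5

Directly stated before the post-mortem: the all-hands, the design review, the kickoff, and the standup.
The onboarding reaches the post-mortem via the onboarding → the kickoff → the post-mortem.
That's the all-hands, the design review, the kickoff, the onboarding, and the standup — 5 in all.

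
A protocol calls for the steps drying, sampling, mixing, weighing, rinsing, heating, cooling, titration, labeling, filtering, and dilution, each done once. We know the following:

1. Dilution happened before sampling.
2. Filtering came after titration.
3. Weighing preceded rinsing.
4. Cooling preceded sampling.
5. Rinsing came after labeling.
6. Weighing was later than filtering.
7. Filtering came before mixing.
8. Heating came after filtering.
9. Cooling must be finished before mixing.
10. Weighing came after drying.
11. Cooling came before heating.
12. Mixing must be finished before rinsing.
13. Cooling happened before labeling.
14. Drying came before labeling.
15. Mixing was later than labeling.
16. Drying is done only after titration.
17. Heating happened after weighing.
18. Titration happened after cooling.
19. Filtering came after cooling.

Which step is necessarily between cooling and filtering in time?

titration

Tracing the constraints gives cooling → titration → filtering, so titration sits after cooling and before filtering.
No other step is forced both after cooling and before filtering.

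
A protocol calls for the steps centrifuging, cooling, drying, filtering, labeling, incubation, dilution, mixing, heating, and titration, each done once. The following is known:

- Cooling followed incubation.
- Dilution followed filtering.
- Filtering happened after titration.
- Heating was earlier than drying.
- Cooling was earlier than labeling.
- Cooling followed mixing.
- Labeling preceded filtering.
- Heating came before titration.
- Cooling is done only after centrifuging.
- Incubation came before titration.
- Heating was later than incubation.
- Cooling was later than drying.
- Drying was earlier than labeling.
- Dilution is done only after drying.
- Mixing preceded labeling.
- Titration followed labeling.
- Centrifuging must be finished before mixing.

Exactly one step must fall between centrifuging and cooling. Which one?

Tracing the constraints gives centrifuging → mixing → cooling, so mixing sits after centrifuging and before cooling.
No other step is forced both after centrifuging and before cooling.

mixing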